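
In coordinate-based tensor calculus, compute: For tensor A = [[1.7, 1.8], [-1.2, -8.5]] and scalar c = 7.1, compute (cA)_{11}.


Scalar multiplication: (cA)_{ij} = c * A_{ij}.
c = 7.1
A_{11} = 1.7
(cA)_{11} = 7.1 * 1.7 = 12.07

12.07


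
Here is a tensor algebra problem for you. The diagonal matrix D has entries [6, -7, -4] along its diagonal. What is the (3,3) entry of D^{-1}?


For a diagonal matrix, the inverse has entries (D^{-1})_{ii} = 1/d_{ii}.
The diagonal entries are: d_{11} = 6, d_{22} = -7, d_{33} = -4
We need (D^{-1})_{33} = 1/d_{33} = 1/-4 = -1/4

-1/4


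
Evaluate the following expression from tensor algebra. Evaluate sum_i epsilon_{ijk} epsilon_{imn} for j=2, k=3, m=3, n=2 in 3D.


Using the identity: epsilon_{ijk} epsilon_{imn} = delta_{jm} delta_{kn} - delta_{jn} delta_{km}.
delta_{23} = 0
delta_{32} = 0
delta_{22} = 1
delta_{33} = 1
Result = 0 * 0 - 1 * 1 = 0 - 1 = -1

-1


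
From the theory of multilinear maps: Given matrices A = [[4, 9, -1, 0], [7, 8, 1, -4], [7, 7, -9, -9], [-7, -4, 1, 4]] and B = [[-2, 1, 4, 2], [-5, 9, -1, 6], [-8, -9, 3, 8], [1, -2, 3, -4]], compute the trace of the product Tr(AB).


Tr(AB) = sum_i (AB)_{ii} where (AB)_{ii} = sum_k A_{ik} B_{ki}.
(AB)_{11} = 4*-2 + 9*-5 + -1*-8 + 0*1 = -45
(AB)_{22} = 7*1 + 8*9 + 1*-9 + -4*-2 = 78
(AB)_{33} = 7*4 + 7*-1 + -9*3 + -9*3 = -33
(AB)_{44} = -7*2 + -4*6 + 1*8 + 4*-4 = -46
Tr(AB) = -45 + 78 + -33 + -46 = -46

-46


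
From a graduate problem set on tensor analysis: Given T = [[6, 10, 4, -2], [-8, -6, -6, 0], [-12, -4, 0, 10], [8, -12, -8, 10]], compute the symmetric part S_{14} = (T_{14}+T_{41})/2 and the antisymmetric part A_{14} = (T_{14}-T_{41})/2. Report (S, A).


T_{14} = -2
T_{41} = 8
S_{14} = (-2 + 8)/2 = 6/2 = 3
A_{14} = (-2 - 8)/2 = -10/2 = -5
Check: S + A = 3 + -5 = -2 = T_{14}.

(3, -5)


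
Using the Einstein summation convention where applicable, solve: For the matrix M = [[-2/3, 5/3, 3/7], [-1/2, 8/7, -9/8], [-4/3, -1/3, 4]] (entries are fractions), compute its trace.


The trace is the sum of diagonal entries.
Diagonal: M[1,1] = -2/3, M[2,2] = 8/7, M[3,3] = 4
Tr(M) = -2/3 + 8/7 + 4
Computing step by step:
After adding M[1,1]: -2/3
After adding M[2,2]: 10/21
After adding M[3,3]: 94/21
Tr(M) = 94/21

94/21


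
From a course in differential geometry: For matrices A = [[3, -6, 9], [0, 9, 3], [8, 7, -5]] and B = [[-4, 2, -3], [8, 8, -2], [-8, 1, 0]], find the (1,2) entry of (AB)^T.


(AB)^T_{ij} = (AB)_{ji} = sum_k A_{jk} B_{ki}.
For i=1, j=2 we need (AB)_{21}:
A_{21} * B_{11} = 0 * -4 = 0
A_{22} * B_{21} = 9 * 8 = 72
A_{23} * B_{31} = 3 * -8 = -24
Sum = 0 + 72 + -24 = 48

48


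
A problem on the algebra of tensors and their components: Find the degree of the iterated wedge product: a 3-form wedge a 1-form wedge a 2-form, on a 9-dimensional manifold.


The degree of a wedge product is the sum of the degrees of the individual forms.
Degrees: 3, 1, 2
Total degree = 3 + 1 + 2 = 6

6


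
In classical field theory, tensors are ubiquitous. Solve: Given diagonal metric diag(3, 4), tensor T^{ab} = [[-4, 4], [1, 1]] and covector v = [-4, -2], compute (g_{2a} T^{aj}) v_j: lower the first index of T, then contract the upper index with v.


Step 1: lower the first index. For a diagonal metric, g_{ia} T^{aj} = g_{ii} T^{ij} (no sum on i).
g_{22} = 4
S_2{}^1 = 4 * T^{21} = 4 * 1 = 4
S_2{}^2 = 4 * T^{22} = 4 * 1 = 4
Step 2: contract S_2{}^j with v_j.
S_2{}^1 * v_1 = 4 * -4 = -16
S_2{}^2 * v_2 = 4 * -2 = -8
Result = -16 + -8 = -24

-24


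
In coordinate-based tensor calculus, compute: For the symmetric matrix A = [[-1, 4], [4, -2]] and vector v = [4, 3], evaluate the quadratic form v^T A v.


First compute Av:
(Av)_1 = -1*4 + 4*3 = 8
(Av)_2 = 4*4 + -2*3 = 10
Av = [8, 10]
Then v^T (Av) = 4*8 + 3*10
= 32 + 30 = 62

62


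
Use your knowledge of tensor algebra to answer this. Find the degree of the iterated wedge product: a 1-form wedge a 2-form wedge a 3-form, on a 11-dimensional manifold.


The degree of a wedge product is the sum of the degrees of the individual forms.
Degrees: 1, 2, 3
Total degree = 1 + 2 + 3 = 6

6


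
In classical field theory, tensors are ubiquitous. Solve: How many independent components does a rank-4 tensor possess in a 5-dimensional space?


The number of components of a rank-r tensor in d dimensions is d^r.
Here d = 5 and r = 4.
5^4 = 625

625


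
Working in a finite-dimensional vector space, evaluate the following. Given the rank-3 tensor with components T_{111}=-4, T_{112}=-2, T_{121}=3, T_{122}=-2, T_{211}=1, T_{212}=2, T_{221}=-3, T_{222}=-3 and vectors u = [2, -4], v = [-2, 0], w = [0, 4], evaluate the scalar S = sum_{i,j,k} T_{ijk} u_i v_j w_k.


S = sum over i,j,k of T_{ijk} u_i v_j w_k. Expanding all 8 terms:
T_{111}*u_1*v_1*w_1 = -4*2*-2*0 = 0  (running total: 0)
T_{112}*u_1*v_1*w_2 = -2*2*-2*4 = 32  (running total: 32)
T_{121}*u_1*v_2*w_1 = 3*2*0*0 = 0  (running total: 32)
T_{122}*u_1*v_2*w_2 = -2*2*0*4 = 0  (running total: 32)
T_{211}*u_2*v_1*w_1 = 1*-4*-2*0 = 0  (running total: 32)
T_{212}*u_2*v_1*w_2 = 2*-4*-2*4 = 64  (running total: 96)
T_{221}*u_2*v_2*w_1 = -3*-4*0*0 = 0  (running total: 96)
T_{222}*u_2*v_2*w_2 = -3*-4*0*4 = 0  (running total: 96)
S = 96

96


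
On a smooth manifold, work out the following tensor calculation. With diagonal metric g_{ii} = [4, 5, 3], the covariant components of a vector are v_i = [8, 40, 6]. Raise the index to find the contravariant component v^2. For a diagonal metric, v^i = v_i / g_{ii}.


To raise an index with a diagonal metric: v^i = v_i / g_{ii}.
For index 2: v_2 = 40, g_{22} = 5
v^2 = 40 / 5 = 8

8


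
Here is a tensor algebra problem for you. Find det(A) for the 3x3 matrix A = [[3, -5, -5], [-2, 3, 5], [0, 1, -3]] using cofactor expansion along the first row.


Expanding along the first row, det(A) = a11*M_11 - a12*M_12 + a13*M_13, where M_1j is the (1,j) minor.
Minor M_11 = 3*-3 - 5*1 = -14
Minor M_12 = -2*-3 - 5*0 = 6
Minor M_13 = -2*1 - 3*0 = -2
det = 3*(-14) - -5*(6) + -5*(-2)
    = -42 - -30 + 10
    = -2

-2


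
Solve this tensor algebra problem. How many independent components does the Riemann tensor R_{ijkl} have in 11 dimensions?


The Riemann tensor in d dimensions has d^2(d^2 - 1)/12 independent components.
d = 11, so d^2 = 121
d^2 - 1 = 120
d^2(d^2 - 1) = 121 * 120 = 14520
Divide by 12: 14520 / 12 = 1210

1210


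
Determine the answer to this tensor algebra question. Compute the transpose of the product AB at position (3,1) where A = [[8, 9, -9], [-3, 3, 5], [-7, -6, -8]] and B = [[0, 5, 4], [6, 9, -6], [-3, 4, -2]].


(AB)^T_{ij} = (AB)_{ji} = sum_k A_{jk} B_{ki}.
For i=3, j=1 we need (AB)_{13}:
A_{11} * B_{13} = 8 * 4 = 32
A_{12} * B_{23} = 9 * -6 = -54
A_{13} * B_{33} = -9 * -2 = 18
Sum = 32 + -54 + 18 = -4

-4


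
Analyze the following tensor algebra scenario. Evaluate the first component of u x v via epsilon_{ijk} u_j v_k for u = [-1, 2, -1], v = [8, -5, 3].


(u x v)_1 = sum_{j,k} epsilon_{1jk} u_j v_k. Only permutations of (1,2,3) contribute; the two non-zero terms are:
eps_{123} u_2 v_3 = 1 * 2 * 3 = 6
eps_{132} u_3 v_2 = -1 * -1 * -5 = -5
(u x v)_1 = 1

1


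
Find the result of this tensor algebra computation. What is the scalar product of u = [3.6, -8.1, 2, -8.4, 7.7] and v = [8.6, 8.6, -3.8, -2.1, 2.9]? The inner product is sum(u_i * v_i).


The inner product u . v = sum of u_i * v_i.
Term-by-term: 3.6 * 8.6, -8.1 * 8.6, 2 * -3.8, -8.4 * -2.1, 7.7 * 2.9
Products: 30.96, -69.66, -7.6, 17.64, 22.33
Sum = 30.96 + -69.66 + -7.6 + 17.64 + 22.33 = -6.33

-6.33


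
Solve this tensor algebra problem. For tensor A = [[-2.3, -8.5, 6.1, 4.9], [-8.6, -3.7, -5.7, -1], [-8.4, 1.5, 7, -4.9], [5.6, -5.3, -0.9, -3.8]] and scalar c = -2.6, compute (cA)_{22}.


Scalar multiplication: (cA)_{ij} = c * A_{ij}.
c = -2.6
A_{22} = -3.7
(cA)_{22} = -2.6 * -3.7 = 9.62

9.62


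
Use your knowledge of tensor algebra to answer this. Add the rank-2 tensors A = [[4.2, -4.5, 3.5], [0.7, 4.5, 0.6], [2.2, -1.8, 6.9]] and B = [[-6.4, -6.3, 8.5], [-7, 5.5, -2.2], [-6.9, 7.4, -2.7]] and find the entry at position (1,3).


Tensor addition is component-wise: (A + B)_{ij} = A_{ij} + B_{ij}.
A_{13} = 3.5
B_{13} = 8.5
(A + B)_{13} = 3.5 + 8.5 = 12

12


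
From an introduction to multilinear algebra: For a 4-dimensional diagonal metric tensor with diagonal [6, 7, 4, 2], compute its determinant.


For a diagonal metric, the determinant is the product of diagonal entries.
Diagonal entries: 6, 7, 4, 2
det(g) = 6 * 7 * 4 * 2 = 336

336


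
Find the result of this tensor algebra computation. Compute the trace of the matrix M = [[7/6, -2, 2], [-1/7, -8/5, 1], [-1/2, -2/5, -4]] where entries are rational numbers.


The trace is the sum of diagonal entries.
Diagonal: M[1,1] = 7/6, M[2,2] = -8/5, M[3,3] = -4
Tr(M) = 7/6 + -8/5 + -4
Computing step by step:
After adding M[1,1]: 7/6
After adding M[2,2]: -13/30
After adding M[3,3]: -133/30
Tr(M) = -133/30

-133/30


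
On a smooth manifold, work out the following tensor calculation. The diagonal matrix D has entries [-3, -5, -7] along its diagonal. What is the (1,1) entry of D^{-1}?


For a diagonal matrix, the inverse has entries (D^{-1})_{ii} = 1/d_{ii}.
The diagonal entries are: d_{11} = -3, d_{22} = -5, d_{33} = -7
We need (D^{-1})_{11} = 1/d_{11} = 1/-3 = -1/3

-1/3


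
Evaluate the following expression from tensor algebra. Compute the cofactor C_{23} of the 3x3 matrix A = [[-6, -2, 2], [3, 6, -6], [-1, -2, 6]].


To find cofactor C_{23}, delete row 2 and column 3.
The resulting 2x2 submatrix is: [[-6, -2], [-1, -2]]
Minor M_{23} = -6*-2 - -2*-1
  = 12 - 2 = 10
Sign = (-1)^(2+3) = (-1)^5 = -1
Cofactor C_{23} = -1 * 10 = -10

-10


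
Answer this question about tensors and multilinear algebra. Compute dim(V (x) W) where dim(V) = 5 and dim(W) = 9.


The dimension of a tensor product is the product of dimensions.
dim(V) = 5, dim(W) = 9
dim(V (x) W) = 5 * 9 = 45

45


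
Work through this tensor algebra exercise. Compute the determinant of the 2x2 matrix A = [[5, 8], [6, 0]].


For a 2x2 matrix [[a, b], [c, d]], det = a*d - b*c.
a = 5, b = 8, c = 6, d = 0
a*d = 5 * 0 = 0
b*c = 8 * 6 = 48
det = 0 - 48 = -48

-48


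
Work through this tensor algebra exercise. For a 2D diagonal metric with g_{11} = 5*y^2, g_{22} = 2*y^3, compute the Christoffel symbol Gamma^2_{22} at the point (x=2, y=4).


For a diagonal metric, Gamma^k_{ij} = (1/2) g^{kk} (dg_{ik}/dx_j + dg_{jk}/dx_i - dg_{ij}/dx_k).
The metric is diagonal, so g_{ab} = 0 for a != b.
At the given point: g_{11} = 80, g_{22} = 128
g^{22} = 1/128
dg_{22}/dx_2 = dg_{22}/dx_2 = 96
dg_{22}/dx_2 = dg_{22}/dx_2 = 96
dg_{22}/dx_2 = dg_{22}/dx_2 = 96
Numerator = 96 + 96 - 96 = 96
Gamma^2_{22} = 96 / (2 * 128) = 3/8

3/8


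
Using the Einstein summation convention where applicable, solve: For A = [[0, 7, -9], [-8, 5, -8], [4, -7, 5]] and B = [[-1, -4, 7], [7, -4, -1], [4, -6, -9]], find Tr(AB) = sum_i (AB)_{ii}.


Tr(AB) = sum_i (AB)_{ii} where (AB)_{ii} = sum_k A_{ik} B_{ki}.
(AB)_{11} = 0*-1 + 7*7 + -9*4 = 13
(AB)_{22} = -8*-4 + 5*-4 + -8*-6 = 60
(AB)_{33} = 4*7 + -7*-1 + 5*-9 = -10
Tr(AB) = 13 + 60 + -10 = 63

63


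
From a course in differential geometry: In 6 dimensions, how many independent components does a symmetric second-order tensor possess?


A symmetric rank-2 tensor in d dimensions has d(d+1)/2 independent components.
d = 6
d(d+1)/2 = 6 * 7 / 2 = 42 / 2 = 21

21


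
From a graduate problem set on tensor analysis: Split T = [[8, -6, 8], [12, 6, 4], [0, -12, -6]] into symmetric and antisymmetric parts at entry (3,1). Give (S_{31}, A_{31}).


T_{31} = 0
T_{13} = 8
S_{31} = (0 + 8)/2 = 8/2 = 4
A_{31} = (0 - 8)/2 = -8/2 = -4
Check: S + A = 4 + -4 = 0 = T_{31}.

(4, -4)


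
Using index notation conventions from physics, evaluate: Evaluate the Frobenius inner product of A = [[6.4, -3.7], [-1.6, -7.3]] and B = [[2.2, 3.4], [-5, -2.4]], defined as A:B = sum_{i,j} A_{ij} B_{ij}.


A:B = sum over all i,j of A_{ij} * B_{ij}.
Row 1: 6.4*2.2=14.08, -3.7*3.4=-12.58 => row sum = 1.5
Row 2: -1.6*-5=8, -7.3*-2.4=17.52 => row sum = 25.52
Total = 1.5 + 25.52 = 27.02

27.02


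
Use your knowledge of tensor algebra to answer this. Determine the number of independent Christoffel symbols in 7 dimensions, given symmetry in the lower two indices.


Christoffel symbols Gamma^k_{ij} are symmetric in i,j, so there are d * d(d+1)/2 independent symbols.
d = 7
d(d+1)/2 = 7 * 8 / 2 = 28
Total = 7 * 28 = 196

196


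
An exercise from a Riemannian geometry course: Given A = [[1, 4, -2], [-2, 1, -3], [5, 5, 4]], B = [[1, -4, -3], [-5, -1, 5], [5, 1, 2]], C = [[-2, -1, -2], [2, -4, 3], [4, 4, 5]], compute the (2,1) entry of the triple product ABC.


(ABC)_{21} = sum_m (AB)_{2m} C_{m1}. First compute row 2 of AB.
(AB)_{21} = -2*1 + 1*-5 + -3*5 = -22
(AB)_{22} = -2*-4 + 1*-1 + -3*1 = 4
(AB)_{23} = -2*-3 + 1*5 + -3*2 = 5
Now contract with column 1 of C:
(AB)_{21} * C_{11} = -22 * -2 = 44
(AB)_{22} * C_{21} = 4 * 2 = 8
(AB)_{23} * C_{31} = 5 * 4 = 20
(ABC)_{21} = 44 + 8 + 20 = 72

72


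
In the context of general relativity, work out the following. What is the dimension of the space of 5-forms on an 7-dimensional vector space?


The dimension of the space of p-forms on an n-dimensional space is C(n, p).
n = 7, p = 5
C(7, 5) = 7! / (5! * 2!) = 21

21


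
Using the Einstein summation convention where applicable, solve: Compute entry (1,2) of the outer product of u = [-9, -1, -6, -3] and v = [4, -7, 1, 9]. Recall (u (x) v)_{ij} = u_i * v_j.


The outer product entry T_{ij} = u_i * v_j.
We need i=1, j=2.
u_1 = -9, v_2 = -7
T_{1,2} = -9 * -7 = 63

63


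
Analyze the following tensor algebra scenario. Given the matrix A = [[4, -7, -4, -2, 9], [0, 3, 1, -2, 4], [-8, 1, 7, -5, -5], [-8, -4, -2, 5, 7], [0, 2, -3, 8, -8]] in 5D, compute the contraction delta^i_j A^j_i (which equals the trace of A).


The contraction (trace) of a rank-2 tensor is the sum of its diagonal elements.
Diagonal entries: A[1,1] = 4, A[2,2] = 3, A[3,3] = 7, A[4,4] = 5, A[5,5] = -8
Tr(A) = 4 + 3 + 7 + 5 + -8 = 11

11


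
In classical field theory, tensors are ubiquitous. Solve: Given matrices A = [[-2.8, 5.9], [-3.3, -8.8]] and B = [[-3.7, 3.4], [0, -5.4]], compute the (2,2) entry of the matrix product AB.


(AB)_{ij} = sum_k A_{ik} B_{kj}.
For i=2, j=2:
A_{21} * B_{12} = -3.3 * 3.4 = -11.22
A_{22} * B_{22} = -8.8 * -5.4 = 47.52
Sum = -11.22 + 47.52 = 36.3

36.3


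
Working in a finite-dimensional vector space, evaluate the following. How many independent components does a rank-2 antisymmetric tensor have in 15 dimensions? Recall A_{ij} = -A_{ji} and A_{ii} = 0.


An antisymmetric rank-2 tensor satisfies A_{ij} = -A_{ji}, so diagonal entries are zero.
The independent components are the upper-triangular entries: C(n, 2) = n(n-1)/2.
n = 15
C(15, 2) = 15 * 14 / 2 = 210 / 2 = 105

105


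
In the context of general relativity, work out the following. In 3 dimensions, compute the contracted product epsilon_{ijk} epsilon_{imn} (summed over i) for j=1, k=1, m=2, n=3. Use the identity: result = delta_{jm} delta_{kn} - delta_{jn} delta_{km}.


Using the identity: epsilon_{ijk} epsilon_{imn} = delta_{jm} delta_{kn} - delta_{jn} delta_{km}.
delta_{12} = 0
delta_{13} = 0
delta_{13} = 0
delta_{12} = 0
Result = 0 * 0 - 0 * 0 = 0 - 0 = 0

0


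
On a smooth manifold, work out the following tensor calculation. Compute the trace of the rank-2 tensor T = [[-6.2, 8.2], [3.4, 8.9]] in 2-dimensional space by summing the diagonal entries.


The contraction (trace) of a rank-2 tensor is the sum of its diagonal elements.
Diagonal entries: A[1,1] = -6.2, A[2,2] = 8.9
Tr(A) = -6.2 + 8.9 = 2.7

2.7


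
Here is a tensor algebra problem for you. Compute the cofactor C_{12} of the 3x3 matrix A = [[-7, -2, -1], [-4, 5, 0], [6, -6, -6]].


To find cofactor C_{12}, delete row 1 and column 2.
The resulting 2x2 submatrix is: [[-4, 0], [6, -6]]
Minor M_{12} = -4*-6 - 0*6
  = 24 - 0 = 24
Sign = (-1)^(1+2) = (-1)^3 = -1
Cofactor C_{12} = -1 * 24 = -24

-24


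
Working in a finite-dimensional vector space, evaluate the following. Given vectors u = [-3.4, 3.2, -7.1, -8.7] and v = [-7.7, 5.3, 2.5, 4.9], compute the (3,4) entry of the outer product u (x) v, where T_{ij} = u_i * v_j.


The outer product entry T_{ij} = u_i * v_j.
We need i=3, j=4.
u_3 = -7.1, v_4 = 4.9
T_{3,4} = -7.1 * 4.9 = -34.79

-34.79


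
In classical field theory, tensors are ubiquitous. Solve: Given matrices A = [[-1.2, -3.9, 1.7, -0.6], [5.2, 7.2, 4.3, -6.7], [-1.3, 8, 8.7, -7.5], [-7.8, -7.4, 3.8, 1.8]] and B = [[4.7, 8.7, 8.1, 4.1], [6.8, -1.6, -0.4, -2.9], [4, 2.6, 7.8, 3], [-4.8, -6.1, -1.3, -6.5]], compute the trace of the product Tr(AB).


Tr(AB) = sum_i (AB)_{ii} where (AB)_{ii} = sum_k A_{ik} B_{ki}.
(AB)_{11} = -1.2*4.7 + -3.9*6.8 + 1.7*4 + -0.6*-4.8 = -22.48
(AB)_{22} = 5.2*8.7 + 7.2*-1.6 + 4.3*2.6 + -6.7*-6.1 = 85.77
(AB)_{33} = -1.3*8.1 + 8*-0.4 + 8.7*7.8 + -7.5*-1.3 = 63.88
(AB)_{44} = -7.8*4.1 + -7.4*-2.9 + 3.8*3 + 1.8*-6.5 = -10.82
Tr(AB) = -22.48 + 85.77 + 63.88 + -10.82 = 116.35

116.35


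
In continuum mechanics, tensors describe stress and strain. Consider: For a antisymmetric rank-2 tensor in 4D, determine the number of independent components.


A antisymmetric rank-2 tensor in d dimensions has d(d-1)/2 independent components.
d = 4
d(d-1)/2 = 4 * 3 / 2 = 12 / 2 = 6

6


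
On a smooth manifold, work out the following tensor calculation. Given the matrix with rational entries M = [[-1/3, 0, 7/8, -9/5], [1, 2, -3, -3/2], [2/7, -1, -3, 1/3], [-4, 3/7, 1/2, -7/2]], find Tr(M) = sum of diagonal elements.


The trace is the sum of diagonal entries.
Diagonal: M[1,1] = -1/3, M[2,2] = 2, M[3,3] = -3, M[4,4] = -7/2
Tr(M) = -1/3 + 2 + -3 + -7/2
Computing step by step:
After adding M[1,1]: -1/3
After adding M[2,2]: 5/3
After adding M[3,3]: -4/3
After adding M[4,4]: -29/6
Tr(M) = -29/6

-29/6


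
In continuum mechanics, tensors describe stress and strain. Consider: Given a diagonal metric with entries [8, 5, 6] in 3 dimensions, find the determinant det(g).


For a diagonal metric, the determinant is the product of diagonal entries.
Diagonal entries: 8, 5, 6
det(g) = 8 * 5 * 6 = 240

240


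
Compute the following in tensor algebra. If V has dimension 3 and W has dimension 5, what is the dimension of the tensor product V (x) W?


The dimension of a tensor product is the product of dimensions.
dim(V) = 3, dim(W) = 5
dim(V (x) W) = 3 * 5 = 15

15


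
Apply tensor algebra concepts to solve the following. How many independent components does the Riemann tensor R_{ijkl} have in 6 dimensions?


The Riemann tensor in d dimensions has d^2(d^2 - 1)/12 independent components.
d = 6, so d^2 = 36
d^2 - 1 = 35
d^2(d^2 - 1) = 36 * 35 = 1260
Divide by 12: 1260 / 12 = 105

105


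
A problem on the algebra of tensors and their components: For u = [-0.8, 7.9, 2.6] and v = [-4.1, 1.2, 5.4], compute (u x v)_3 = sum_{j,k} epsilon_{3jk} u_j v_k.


(u x v)_3 = sum_{j,k} epsilon_{3jk} u_j v_k. Only permutations of (1,2,3) contribute; the two non-zero terms are:
eps_{312} u_1 v_2 = 1 * -0.8 * 1.2 = -0.96
eps_{321} u_2 v_1 = -1 * 7.9 * -4.1 = 32.39
(u x v)_3 = 31.43

31.43


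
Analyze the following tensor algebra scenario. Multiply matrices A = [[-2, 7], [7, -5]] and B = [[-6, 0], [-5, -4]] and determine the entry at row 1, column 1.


(AB)_{ij} = sum_k A_{ik} B_{kj}.
For i=1, j=1:
A_{11} * B_{11} = -2 * -6 = 12
A_{12} * B_{21} = 7 * -5 = -35
Sum = 12 + -35 = -23

-23


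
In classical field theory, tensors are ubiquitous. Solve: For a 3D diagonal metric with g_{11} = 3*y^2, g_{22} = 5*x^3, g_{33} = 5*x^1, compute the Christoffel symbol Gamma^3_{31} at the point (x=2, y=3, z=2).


For a diagonal metric, Gamma^k_{ij} = (1/2) g^{kk} (dg_{ik}/dx_j + dg_{jk}/dx_i - dg_{ij}/dx_k).
The metric is diagonal, so g_{ab} = 0 for a != b.
At the given point: g_{11} = 27, g_{22} = 40, g_{33} = 10
g^{33} = 1/10
dg_{33}/dx_1 = dg_{33}/dx_1 = 5
dg_{13}/dx_3 = 0 (off-diagonal)
dg_{31}/dx_3 = 0 (off-diagonal)
Numerator = 5 + 0 - 0 = 5
Gamma^3_{31} = 5 / (2 * 10) = 1/4

1/4


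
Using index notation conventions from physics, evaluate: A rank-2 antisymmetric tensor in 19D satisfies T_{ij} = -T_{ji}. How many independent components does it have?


An antisymmetric rank-2 tensor satisfies A_{ij} = -A_{ji}, so diagonal entries are zero.
The independent components are the upper-triangular entries: C(n, 2) = n(n-1)/2.
n = 19
C(19, 2) = 19 * 18 / 2 = 342 / 2 = 171

171


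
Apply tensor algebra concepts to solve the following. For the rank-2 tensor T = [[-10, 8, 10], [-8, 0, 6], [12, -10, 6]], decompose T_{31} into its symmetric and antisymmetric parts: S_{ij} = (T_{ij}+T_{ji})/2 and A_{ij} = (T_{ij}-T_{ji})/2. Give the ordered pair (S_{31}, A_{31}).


T_{31} = 12
T_{13} = 10
S_{31} = (12 + 10)/2 = 22/2 = 11
A_{31} = (12 - 10)/2 = 2/2 = 1
Check: S + A = 11 + 1 = 12 = T_{31}.

(11, 1)


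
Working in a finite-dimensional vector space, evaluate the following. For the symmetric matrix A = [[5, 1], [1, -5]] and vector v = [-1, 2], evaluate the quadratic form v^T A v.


First compute Av:
(Av)_1 = 5*-1 + 1*2 = -3
(Av)_2 = 1*-1 + -5*2 = -11
Av = [-3, -11]
Then v^T (Av) = -1*-3 + 2*-11
= 3 + -22 = -19

-19


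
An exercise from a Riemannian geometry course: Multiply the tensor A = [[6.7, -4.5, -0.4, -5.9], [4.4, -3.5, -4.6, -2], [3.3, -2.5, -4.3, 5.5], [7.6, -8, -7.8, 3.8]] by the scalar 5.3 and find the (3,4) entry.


Scalar multiplication: (cA)_{ij} = c * A_{ij}.
c = 5.3
A_{34} = 5.5
(cA)_{34} = 5.3 * 5.5 = 29.15

29.15


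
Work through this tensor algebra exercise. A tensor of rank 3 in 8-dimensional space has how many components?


The number of components of a rank-r tensor in d dimensions is d^r.
Here d = 8 and r = 3.
8^3 = 512

512


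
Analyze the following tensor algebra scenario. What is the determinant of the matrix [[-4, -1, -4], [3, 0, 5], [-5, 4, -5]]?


Expanding along the first row, det(A) = a11*M_11 - a12*M_12 + a13*M_13, where M_1j is the (1,j) minor.
Minor M_11 = 0*-5 - 5*4 = -20
Minor M_12 = 3*-5 - 5*-5 = 10
Minor M_13 = 3*4 - 0*-5 = 12
det = -4*(-20) - -1*(10) + -4*(12)
    = 80 - -10 + -48
    = 42

42


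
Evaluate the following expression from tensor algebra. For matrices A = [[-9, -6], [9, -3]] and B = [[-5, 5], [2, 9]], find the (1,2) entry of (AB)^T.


(AB)^T_{ij} = (AB)_{ji} = sum_k A_{jk} B_{ki}.
For i=1, j=2 we need (AB)_{21}:
A_{21} * B_{11} = 9 * -5 = -45
A_{22} * B_{21} = -3 * 2 = -6
Sum = -45 + -6 = -51

-51


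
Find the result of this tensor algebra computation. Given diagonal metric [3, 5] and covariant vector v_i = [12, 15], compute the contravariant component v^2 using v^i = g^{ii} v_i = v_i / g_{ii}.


To raise an index with a diagonal metric: v^i = v_i / g_{ii}.
For index 2: v_2 = 15, g_{22} = 5
v^2 = 15 / 5 = 3

3


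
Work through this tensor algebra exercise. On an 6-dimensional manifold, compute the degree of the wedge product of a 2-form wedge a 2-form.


The degree of a wedge product is the sum of the degrees of the individual forms.
Degrees: 2, 2
Total degree = 2 + 2 = 4

4


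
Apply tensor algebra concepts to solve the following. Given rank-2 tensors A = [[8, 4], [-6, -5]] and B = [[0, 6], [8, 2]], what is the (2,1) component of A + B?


Tensor addition is component-wise: (A + B)_{ij} = A_{ij} + B_{ij}.
A_{21} = -6
B_{21} = 8
(A + B)_{21} = -6 + 8 = 2

2


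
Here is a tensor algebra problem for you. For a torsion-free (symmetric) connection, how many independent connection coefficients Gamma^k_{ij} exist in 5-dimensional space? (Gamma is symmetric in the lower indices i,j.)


Christoffel symbols Gamma^k_{ij} are symmetric in i,j, so there are d * d(d+1)/2 independent symbols.
d = 5
d(d+1)/2 = 5 * 6 / 2 = 15
Total = 5 * 15 = 75

75


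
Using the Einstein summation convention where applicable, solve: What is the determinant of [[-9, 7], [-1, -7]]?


For a 2x2 matrix [[a, b], [c, d]], det = a*d - b*c.
a = -9, b = 7, c = -1, d = -7
a*d = -9 * -7 = 63
b*c = 7 * -1 = -7
det = 63 - -7 = 70

70


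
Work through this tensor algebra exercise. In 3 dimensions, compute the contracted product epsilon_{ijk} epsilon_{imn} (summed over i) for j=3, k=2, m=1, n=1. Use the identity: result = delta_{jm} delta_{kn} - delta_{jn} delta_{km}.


Using the identity: epsilon_{ijk} epsilon_{imn} = delta_{jm} delta_{kn} - delta_{jn} delta_{km}.
delta_{31} = 0
delta_{21} = 0
delta_{31} = 0
delta_{21} = 0
Result = 0 * 0 - 0 * 0 = 0 - 0 = 0

0


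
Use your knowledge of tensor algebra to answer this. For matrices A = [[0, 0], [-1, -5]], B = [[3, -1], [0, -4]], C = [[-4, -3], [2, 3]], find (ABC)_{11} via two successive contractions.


(ABC)_{11} = sum_m (AB)_{1m} C_{m1}. First compute row 1 of AB.
(AB)_{11} = 0*3 + 0*0 = 0
(AB)_{12} = 0*-1 + 0*-4 = 0
Now contract with column 1 of C:
(AB)_{11} * C_{11} = 0 * -4 = 0
(AB)_{12} * C_{21} = 0 * 2 = 0
(ABC)_{11} = 0 + 0 = 0

0


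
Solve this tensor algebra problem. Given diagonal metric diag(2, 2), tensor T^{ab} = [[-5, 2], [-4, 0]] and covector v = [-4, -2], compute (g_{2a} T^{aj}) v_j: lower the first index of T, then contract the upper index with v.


Step 1: lower the first index. For a diagonal metric, g_{ia} T^{aj} = g_{ii} T^{ij} (no sum on i).
g_{22} = 2
S_2{}^1 = 2 * T^{21} = 2 * -4 = -8
S_2{}^2 = 2 * T^{22} = 2 * 0 = 0
Step 2: contract S_2{}^j with v_j.
S_2{}^1 * v_1 = -8 * -4 = 32
S_2{}^2 * v_2 = 0 * -2 = 0
Result = 32 + 0 = 32

32


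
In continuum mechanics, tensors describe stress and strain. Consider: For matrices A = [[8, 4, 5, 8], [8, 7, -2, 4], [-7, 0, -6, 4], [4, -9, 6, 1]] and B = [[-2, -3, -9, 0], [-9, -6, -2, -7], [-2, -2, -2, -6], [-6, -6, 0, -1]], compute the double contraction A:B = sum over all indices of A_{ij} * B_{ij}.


A:B = sum over all i,j of A_{ij} * B_{ij}.
Row 1: 8*-2=-16, 4*-3=-12, 5*-9=-45, 8*0=0 => row sum = -73
Row 2: 8*-9=-72, 7*-6=-42, -2*-2=4, 4*-7=-28 => row sum = -138
Row 3: -7*-2=14, 0*-2=0, -6*-2=12, 4*-6=-24 => row sum = 2
Row 4: 4*-6=-24, -9*-6=54, 6*0=0, 1*-1=-1 => row sum = 29
Total = -73 + -138 + 2 + 29 = -180

-180


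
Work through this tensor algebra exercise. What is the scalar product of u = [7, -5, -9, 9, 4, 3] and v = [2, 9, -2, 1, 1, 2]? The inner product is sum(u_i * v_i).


The inner product u . v = sum of u_i * v_i.
Term-by-term: 7 * 2, -5 * 9, -9 * -2, 9 * 1, 4 * 1, 3 * 2
Products: 14, -45, 18, 9, 4, 6
Sum = 14 + -45 + 18 + 9 + 4 + 6 = 6

6


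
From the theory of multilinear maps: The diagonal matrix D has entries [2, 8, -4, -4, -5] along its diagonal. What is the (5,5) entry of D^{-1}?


For a diagonal matrix, the inverse has entries (D^{-1})_{ii} = 1/d_{ii}.
The diagonal entries are: d_{11} = 2, d_{22} = 8, d_{33} = -4, d_{44} = -4, d_{55} = -5
We need (D^{-1})_{55} = 1/d_{55} = 1/-5 = -1/5

-1/5


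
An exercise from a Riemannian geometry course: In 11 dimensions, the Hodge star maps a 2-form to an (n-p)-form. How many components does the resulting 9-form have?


The Hodge dual of a p-form on an n-dimensional manifold is an (n-p)-form.
n = 11, p = 2, so dual degree = 11 - 2 = 9
The number of components is C(n, n-p) = C(11, 9) = 55

55


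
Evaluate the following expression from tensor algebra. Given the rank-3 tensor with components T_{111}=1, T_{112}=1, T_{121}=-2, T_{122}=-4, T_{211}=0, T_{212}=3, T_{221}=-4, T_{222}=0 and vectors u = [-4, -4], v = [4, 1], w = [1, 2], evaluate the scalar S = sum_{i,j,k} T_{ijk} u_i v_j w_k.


S = sum over i,j,k of T_{ijk} u_i v_j w_k. Expanding all 8 terms:
T_{111}*u_1*v_1*w_1 = 1*-4*4*1 = -16  (running total: -16)
T_{112}*u_1*v_1*w_2 = 1*-4*4*2 = -32  (running total: -48)
T_{121}*u_1*v_2*w_1 = -2*-4*1*1 = 8  (running total: -40)
T_{122}*u_1*v_2*w_2 = -4*-4*1*2 = 32  (running total: -8)
T_{211}*u_2*v_1*w_1 = 0*-4*4*1 = 0  (running total: -8)
T_{212}*u_2*v_1*w_2 = 3*-4*4*2 = -96  (running total: -104)
T_{221}*u_2*v_2*w_1 = -4*-4*1*1 = 16  (running total: -88)
T_{222}*u_2*v_2*w_2 = 0*-4*1*2 = 0  (running total: -88)
S = -88

-88


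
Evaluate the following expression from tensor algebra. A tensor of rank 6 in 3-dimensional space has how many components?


The number of components of a rank-r tensor in d dimensions is d^r.
Here d = 3 and r = 6.
3^6 = 729

729


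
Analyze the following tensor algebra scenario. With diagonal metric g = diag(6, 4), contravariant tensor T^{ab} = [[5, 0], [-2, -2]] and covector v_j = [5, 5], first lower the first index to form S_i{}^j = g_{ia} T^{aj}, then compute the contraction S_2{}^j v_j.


Step 1: lower the first index. For a diagonal metric, g_{ia} T^{aj} = g_{ii} T^{ij} (no sum on i).
g_{22} = 4
S_2{}^1 = 4 * T^{21} = 4 * -2 = -8
S_2{}^2 = 4 * T^{22} = 4 * -2 = -8
Step 2: contract S_2{}^j with v_j.
S_2{}^1 * v_1 = -8 * 5 = -40
S_2{}^2 * v_2 = -8 * 5 = -40
Result = -40 + -40 = -80

-80


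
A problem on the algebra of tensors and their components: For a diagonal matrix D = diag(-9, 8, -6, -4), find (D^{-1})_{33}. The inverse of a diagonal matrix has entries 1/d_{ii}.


For a diagonal matrix, the inverse has entries (D^{-1})_{ii} = 1/d_{ii}.
The diagonal entries are: d_{11} = -9, d_{22} = 8, d_{33} = -6, d_{44} = -4
We need (D^{-1})_{33} = 1/d_{33} = 1/-6 = -1/6

-1/6


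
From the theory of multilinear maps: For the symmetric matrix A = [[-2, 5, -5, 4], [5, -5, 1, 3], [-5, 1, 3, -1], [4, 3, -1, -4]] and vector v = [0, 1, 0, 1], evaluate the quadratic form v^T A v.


First compute Av:
(Av)_1 = -2*0 + 5*1 + -5*0 + 4*1 = 9
(Av)_2 = 5*0 + -5*1 + 1*0 + 3*1 = -2
(Av)_3 = -5*0 + 1*1 + 3*0 + -1*1 = 0
(Av)_4 = 4*0 + 3*1 + -1*0 + -4*1 = -1
Av = [9, -2, 0, -1]
Then v^T (Av) = 0*9 + 1*-2 + 0*0 + 1*-1
= 0 + -2 + 0 + -1 = -3

-3


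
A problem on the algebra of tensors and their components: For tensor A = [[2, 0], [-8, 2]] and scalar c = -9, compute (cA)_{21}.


Scalar multiplication: (cA)_{ij} = c * A_{ij}.
c = -9
A_{21} = -8
(cA)_{21} = -9 * -8 = 72

72


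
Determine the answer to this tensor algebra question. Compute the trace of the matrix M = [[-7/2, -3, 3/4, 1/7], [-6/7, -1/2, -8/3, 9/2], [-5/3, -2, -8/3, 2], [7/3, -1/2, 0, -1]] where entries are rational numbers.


The trace is the sum of diagonal entries.
Diagonal: M[1,1] = -7/2, M[2,2] = -1/2, M[3,3] = -8/3, M[4,4] = -1
Tr(M) = -7/2 + -1/2 + -8/3 + -1
Computing step by step:
After adding M[1,1]: -7/2
After adding M[2,2]: -4
After adding M[3,3]: -20/3
After adding M[4,4]: -23/3
Tr(M) = -23/3

-23/3


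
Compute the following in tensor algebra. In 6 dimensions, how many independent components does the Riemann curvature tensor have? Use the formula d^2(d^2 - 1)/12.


The Riemann tensor in d dimensions has d^2(d^2 - 1)/12 independent components.
d = 6, so d^2 = 36
d^2 - 1 = 35
d^2(d^2 - 1) = 36 * 35 = 1260
Divide by 12: 1260 / 12 = 105

105


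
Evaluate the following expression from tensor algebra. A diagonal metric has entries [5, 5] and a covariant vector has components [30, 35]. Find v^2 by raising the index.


To raise an index with a diagonal metric: v^i = v_i / g_{ii}.
For index 2: v_2 = 35, g_{22} = 5
v^2 = 35 / 5 = 7

7


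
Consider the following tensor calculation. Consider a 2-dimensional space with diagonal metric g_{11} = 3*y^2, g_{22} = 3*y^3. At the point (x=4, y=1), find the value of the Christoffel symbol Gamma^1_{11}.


For a diagonal metric, Gamma^k_{ij} = (1/2) g^{kk} (dg_{ik}/dx_j + dg_{jk}/dx_i - dg_{ij}/dx_k).
The metric is diagonal, so g_{ab} = 0 for a != b.
At the given point: g_{11} = 3, g_{22} = 3
g^{11} = 1/3
dg_{11}/dx_1 = dg_{11}/dx_1 = 0
dg_{11}/dx_1 = dg_{11}/dx_1 = 0
dg_{11}/dx_1 = dg_{11}/dx_1 = 0
Numerator = 0 + 0 - 0 = 0
Gamma^1_{11} = 0 / (2 * 3) = 0

0


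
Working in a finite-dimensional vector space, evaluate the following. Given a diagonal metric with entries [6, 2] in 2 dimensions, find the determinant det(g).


For a diagonal metric, the determinant is the product of diagonal entries.
Diagonal entries: 6, 2
det(g) = 6 * 2 = 12

12


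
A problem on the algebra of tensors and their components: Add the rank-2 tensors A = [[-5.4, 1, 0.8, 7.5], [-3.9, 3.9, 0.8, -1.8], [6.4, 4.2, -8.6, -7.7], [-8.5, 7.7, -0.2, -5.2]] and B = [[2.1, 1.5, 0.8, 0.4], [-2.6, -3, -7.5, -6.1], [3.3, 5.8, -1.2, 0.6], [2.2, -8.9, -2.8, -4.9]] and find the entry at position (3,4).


Tensor addition is component-wise: (A + B)_{ij} = A_{ij} + B_{ij}.
A_{34} = -7.7
B_{34} = 0.6
(A + B)_{34} = -7.7 + 0.6 = -7.1

-7.1


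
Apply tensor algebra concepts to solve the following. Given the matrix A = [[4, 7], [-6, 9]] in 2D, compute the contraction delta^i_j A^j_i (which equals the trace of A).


The contraction (trace) of a rank-2 tensor is the sum of its diagonal elements.
Diagonal entries: A[1,1] = 4, A[2,2] = 9
Tr(A) = 4 + 9 = 13

13


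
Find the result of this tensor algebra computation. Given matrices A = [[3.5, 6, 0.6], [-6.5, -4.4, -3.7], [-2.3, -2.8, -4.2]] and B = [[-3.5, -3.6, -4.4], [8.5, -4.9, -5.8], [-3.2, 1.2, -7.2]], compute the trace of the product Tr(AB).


Tr(AB) = sum_i (AB)_{ii} where (AB)_{ii} = sum_k A_{ik} B_{ki}.
(AB)_{11} = 3.5*-3.5 + 6*8.5 + 0.6*-3.2 = 36.83
(AB)_{22} = -6.5*-3.6 + -4.4*-4.9 + -3.7*1.2 = 40.52
(AB)_{33} = -2.3*-4.4 + -2.8*-5.8 + -4.2*-7.2 = 56.6
Tr(AB) = 36.83 + 40.52 + 56.6 = 133.95

133.95


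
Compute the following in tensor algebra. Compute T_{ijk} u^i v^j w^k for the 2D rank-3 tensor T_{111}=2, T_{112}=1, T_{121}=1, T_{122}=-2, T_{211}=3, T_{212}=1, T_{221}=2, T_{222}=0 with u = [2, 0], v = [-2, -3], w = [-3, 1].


S = sum over i,j,k of T_{ijk} u_i v_j w_k. Expanding all 8 terms:
T_{111}*u_1*v_1*w_1 = 2*2*-2*-3 = 24  (running total: 24)
T_{112}*u_1*v_1*w_2 = 1*2*-2*1 = -4  (running total: 20)
T_{121}*u_1*v_2*w_1 = 1*2*-3*-3 = 18  (running total: 38)
T_{122}*u_1*v_2*w_2 = -2*2*-3*1 = 12  (running total: 50)
T_{211}*u_2*v_1*w_1 = 3*0*-2*-3 = 0  (running total: 50)
T_{212}*u_2*v_1*w_2 = 1*0*-2*1 = 0  (running total: 50)
T_{221}*u_2*v_2*w_1 = 2*0*-3*-3 = 0  (running total: 50)
T_{222}*u_2*v_2*w_2 = 0*0*-3*1 = 0  (running total: 50)
S = 50

50


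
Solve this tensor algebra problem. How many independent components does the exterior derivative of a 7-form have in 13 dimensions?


The exterior derivative of a p-form is a (p+1)-form.
Its number of independent components is C(n, p+1).
n = 13, p+1 = 8
C(13, 8) = 1287

1287


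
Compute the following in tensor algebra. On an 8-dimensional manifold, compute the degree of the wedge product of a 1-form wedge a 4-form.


The degree of a wedge product is the sum of the degrees of the individual forms.
Degrees: 1, 4
Total degree = 1 + 4 = 5

5


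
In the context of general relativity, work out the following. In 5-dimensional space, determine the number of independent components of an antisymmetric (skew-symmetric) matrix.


An antisymmetric rank-2 tensor satisfies A_{ij} = -A_{ji}, so diagonal entries are zero.
The independent components are the upper-triangular entries: C(n, 2) = n(n-1)/2.
n = 5
C(5, 2) = 5 * 4 / 2 = 20 / 2 = 10

10


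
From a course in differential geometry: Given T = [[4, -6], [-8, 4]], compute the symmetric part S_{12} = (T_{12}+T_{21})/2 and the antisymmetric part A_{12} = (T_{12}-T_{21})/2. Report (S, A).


T_{12} = -6
T_{21} = -8
S_{12} = (-6 + -8)/2 = -14/2 = -7
A_{12} = (-6 - -8)/2 = 2/2 = 1
Check: S + A = -7 + 1 = -6 = T_{12}.

(-7, 1)


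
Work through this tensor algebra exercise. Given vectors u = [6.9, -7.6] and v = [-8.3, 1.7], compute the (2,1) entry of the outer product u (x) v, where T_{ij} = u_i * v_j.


The outer product entry T_{ij} = u_i * v_j.
We need i=2, j=1.
u_2 = -7.6, v_1 = -8.3
T_{2,1} = -7.6 * -8.3 = 63.08

63.08


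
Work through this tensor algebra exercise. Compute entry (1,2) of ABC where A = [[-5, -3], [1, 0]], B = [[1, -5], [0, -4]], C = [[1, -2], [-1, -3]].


(ABC)_{12} = sum_m (AB)_{1m} C_{m2}. First compute row 1 of AB.
(AB)_{11} = -5*1 + -3*0 = -5
(AB)_{12} = -5*-5 + -3*-4 = 37
Now contract with column 2 of C:
(AB)_{11} * C_{12} = -5 * -2 = 10
(AB)_{12} * C_{22} = 37 * -3 = -111
(ABC)_{12} = 10 + -111 = -101

-101


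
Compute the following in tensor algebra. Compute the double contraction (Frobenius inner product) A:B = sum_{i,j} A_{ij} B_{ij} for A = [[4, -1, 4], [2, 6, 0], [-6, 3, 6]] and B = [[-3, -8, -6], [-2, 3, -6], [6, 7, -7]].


A:B = sum over all i,j of A_{ij} * B_{ij}.
Row 1: 4*-3=-12, -1*-8=8, 4*-6=-24 => row sum = -28
Row 2: 2*-2=-4, 6*3=18, 0*-6=0 => row sum = 14
Row 3: -6*6=-36, 3*7=21, 6*-7=-42 => row sum = -57
Total = -28 + 14 + -57 = -71

-71


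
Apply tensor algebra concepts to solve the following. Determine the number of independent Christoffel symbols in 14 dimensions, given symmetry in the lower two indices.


Christoffel symbols Gamma^k_{ij} are symmetric in i,j, so there are d * d(d+1)/2 independent symbols.
d = 14
d(d+1)/2 = 14 * 15 / 2 = 105
Total = 14 * 105 = 1470

1470


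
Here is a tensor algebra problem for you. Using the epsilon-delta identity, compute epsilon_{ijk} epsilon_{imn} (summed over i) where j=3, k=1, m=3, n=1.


Using the identity: epsilon_{ijk} epsilon_{imn} = delta_{jm} delta_{kn} - delta_{jn} delta_{km}.
delta_{33} = 1
delta_{11} = 1
delta_{31} = 0
delta_{13} = 0
Result = 1 * 1 - 0 * 0 = 1 - 0 = 1

1


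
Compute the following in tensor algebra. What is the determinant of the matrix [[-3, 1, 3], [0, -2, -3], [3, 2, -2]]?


Expanding along the first row, det(A) = a11*M_11 - a12*M_12 + a13*M_13, where M_1j is the (1,j) minor.
Minor M_11 = -2*-2 - -3*2 = 10
Minor M_12 = 0*-2 - -3*3 = 9
Minor M_13 = 0*2 - -2*3 = 6
det = -3*(10) - 1*(9) + 3*(6)
    = -30 - 9 + 18
    = -21

-21


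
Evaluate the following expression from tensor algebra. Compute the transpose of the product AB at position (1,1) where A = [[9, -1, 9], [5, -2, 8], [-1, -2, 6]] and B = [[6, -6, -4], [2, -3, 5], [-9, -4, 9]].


(AB)^T_{ij} = (AB)_{ji} = sum_k A_{jk} B_{ki}.
For i=1, j=1 we need (AB)_{11}:
A_{11} * B_{11} = 9 * 6 = 54
A_{12} * B_{21} = -1 * 2 = -2
A_{13} * B_{31} = 9 * -9 = -81
Sum = 54 + -2 + -81 = -29

-29


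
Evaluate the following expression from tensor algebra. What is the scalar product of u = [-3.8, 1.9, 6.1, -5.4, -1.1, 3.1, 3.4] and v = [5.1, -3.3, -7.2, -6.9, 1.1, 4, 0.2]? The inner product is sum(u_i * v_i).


The inner product u . v = sum of u_i * v_i.
Term-by-term: -3.8 * 5.1, 1.9 * -3.3, 6.1 * -7.2, -5.4 * -6.9, -1.1 * 1.1, 3.1 * 4, 3.4 * 0.2
Products: -19.38, -6.27, -43.92, 37.26, -1.21, 12.4, 0.68
Sum = -19.38 + -6.27 + -43.92 + 37.26 + -1.21 + 12.4 + 0.68 = -20.44

-20.44


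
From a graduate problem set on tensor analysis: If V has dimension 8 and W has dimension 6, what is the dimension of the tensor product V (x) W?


The dimension of a tensor product is the product of dimensions.
dim(V) = 8, dim(W) = 6
dim(V (x) W) = 8 * 6 = 48

48


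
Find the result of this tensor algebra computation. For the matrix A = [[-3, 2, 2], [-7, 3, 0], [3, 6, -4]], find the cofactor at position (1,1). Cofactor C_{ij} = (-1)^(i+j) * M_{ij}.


To find cofactor C_{11}, delete row 1 and column 1.
The resulting 2x2 submatrix is: [[3, 0], [6, -4]]
Minor M_{11} = 3*-4 - 0*6
  = -12 - 0 = -12
Sign = (-1)^(1+1) = (-1)^2 = 1
Cofactor C_{11} = 1 * -12 = -12

-12


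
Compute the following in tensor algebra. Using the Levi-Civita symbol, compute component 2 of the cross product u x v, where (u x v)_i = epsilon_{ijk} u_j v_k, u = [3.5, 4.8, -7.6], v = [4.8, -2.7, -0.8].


(u x v)_2 = sum_{j,k} epsilon_{2jk} u_j v_k. Only permutations of (1,2,3) contribute; the two non-zero terms are:
eps_{213} u_1 v_3 = -1 * 3.5 * -0.8 = 2.8
eps_{231} u_3 v_1 = 1 * -7.6 * 4.8 = -36.48
(u x v)_2 = -33.68

-33.68


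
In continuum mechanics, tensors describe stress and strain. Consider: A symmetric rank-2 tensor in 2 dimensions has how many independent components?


A symmetric rank-2 tensor in d dimensions has d(d+1)/2 independent components.
d = 2
d(d+1)/2 = 2 * 3 / 2 = 6 / 2 = 3

3


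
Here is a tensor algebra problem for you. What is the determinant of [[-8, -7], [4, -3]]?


For a 2x2 matrix [[a, b], [c, d]], det = a*d - b*c.
a = -8, b = -7, c = 4, d = -3
a*d = -8 * -3 = 24
b*c = -7 * 4 = -28
det = 24 - -28 = 52

52
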